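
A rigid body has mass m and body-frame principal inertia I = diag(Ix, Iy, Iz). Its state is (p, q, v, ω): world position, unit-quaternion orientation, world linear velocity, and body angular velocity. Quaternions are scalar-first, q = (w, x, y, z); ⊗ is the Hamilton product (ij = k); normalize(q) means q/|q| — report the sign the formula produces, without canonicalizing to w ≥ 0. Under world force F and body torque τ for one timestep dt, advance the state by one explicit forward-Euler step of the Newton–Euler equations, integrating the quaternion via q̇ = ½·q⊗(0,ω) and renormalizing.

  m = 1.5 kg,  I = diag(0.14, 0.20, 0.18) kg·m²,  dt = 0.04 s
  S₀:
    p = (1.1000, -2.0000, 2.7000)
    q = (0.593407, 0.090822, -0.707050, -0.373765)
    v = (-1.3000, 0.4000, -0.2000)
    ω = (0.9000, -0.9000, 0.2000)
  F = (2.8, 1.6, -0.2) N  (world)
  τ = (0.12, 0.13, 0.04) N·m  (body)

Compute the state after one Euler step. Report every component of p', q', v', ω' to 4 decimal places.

gyro term ω×Iω = (0.0036, -0.0072, -0.0486)
angular accel α = (0.8314, 0.6860, 0.4922)
ω + α·dt = (0.9333, -0.8726, 0.2197)
2q̇ = q⊗(0,ω) = (-0.6433318, 0.0562678, -0.8886192, 0.6732866)
updated quaternion q' = (0.5803, 0.0919, -0.7246, -0.3602)
a = (1.8667, 1.0667, -0.1333)
new position p' = (1.0480, -1.9840, 2.6920)
v' = v + a·dt = (-1.2253, 0.4427, -0.2053)

p' = (1.0480, -1.9840, 2.6920)
q' = (0.5803, 0.0919, -0.7246, -0.3602)
v' = (-1.2253, 0.4427, -0.2053)
ω' = (0.9333, -0.8726, 0.2197)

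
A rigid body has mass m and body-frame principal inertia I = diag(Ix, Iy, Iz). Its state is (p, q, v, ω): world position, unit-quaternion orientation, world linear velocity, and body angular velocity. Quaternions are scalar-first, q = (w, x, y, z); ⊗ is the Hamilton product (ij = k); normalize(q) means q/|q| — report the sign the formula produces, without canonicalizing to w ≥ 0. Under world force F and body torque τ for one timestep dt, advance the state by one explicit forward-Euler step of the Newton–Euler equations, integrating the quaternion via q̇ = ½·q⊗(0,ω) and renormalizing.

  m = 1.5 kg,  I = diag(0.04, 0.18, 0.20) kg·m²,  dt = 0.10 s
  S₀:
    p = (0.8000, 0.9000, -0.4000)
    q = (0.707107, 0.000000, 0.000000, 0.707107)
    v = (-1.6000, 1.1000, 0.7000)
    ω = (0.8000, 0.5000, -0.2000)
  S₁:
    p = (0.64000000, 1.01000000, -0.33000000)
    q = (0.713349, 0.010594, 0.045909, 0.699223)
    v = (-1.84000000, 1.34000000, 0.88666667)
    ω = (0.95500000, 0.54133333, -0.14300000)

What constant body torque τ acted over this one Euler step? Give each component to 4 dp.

τ = (0.0600, 0.1000, 0.1700)

ω₁ − ω₀ = (0.15500000, 0.04133333, 0.05700000)
I·α + gyro = (0.0600, 0.1000, 0.1700)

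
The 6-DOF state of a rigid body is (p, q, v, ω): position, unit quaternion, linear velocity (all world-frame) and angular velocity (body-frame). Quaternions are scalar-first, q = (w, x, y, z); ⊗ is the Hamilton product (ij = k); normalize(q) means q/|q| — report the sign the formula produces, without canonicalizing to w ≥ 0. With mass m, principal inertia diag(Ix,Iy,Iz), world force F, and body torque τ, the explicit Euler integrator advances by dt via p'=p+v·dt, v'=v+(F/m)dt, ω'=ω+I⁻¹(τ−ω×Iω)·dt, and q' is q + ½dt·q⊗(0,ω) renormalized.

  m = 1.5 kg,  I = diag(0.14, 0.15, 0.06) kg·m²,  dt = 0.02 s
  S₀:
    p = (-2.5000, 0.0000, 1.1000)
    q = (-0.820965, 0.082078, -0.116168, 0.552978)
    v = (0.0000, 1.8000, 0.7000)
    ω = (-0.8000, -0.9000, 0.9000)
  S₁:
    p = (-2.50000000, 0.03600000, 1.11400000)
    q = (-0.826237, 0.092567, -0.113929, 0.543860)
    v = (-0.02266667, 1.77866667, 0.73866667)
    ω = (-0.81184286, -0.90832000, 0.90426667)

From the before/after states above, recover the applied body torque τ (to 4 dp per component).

τ = (-0.0100, -0.1200, 0.0200)

ω₁ − ω₀ = (-0.01184286, -0.00832000, 0.00426667)
applied torque τ = (-0.0100, -0.1200, 0.0200)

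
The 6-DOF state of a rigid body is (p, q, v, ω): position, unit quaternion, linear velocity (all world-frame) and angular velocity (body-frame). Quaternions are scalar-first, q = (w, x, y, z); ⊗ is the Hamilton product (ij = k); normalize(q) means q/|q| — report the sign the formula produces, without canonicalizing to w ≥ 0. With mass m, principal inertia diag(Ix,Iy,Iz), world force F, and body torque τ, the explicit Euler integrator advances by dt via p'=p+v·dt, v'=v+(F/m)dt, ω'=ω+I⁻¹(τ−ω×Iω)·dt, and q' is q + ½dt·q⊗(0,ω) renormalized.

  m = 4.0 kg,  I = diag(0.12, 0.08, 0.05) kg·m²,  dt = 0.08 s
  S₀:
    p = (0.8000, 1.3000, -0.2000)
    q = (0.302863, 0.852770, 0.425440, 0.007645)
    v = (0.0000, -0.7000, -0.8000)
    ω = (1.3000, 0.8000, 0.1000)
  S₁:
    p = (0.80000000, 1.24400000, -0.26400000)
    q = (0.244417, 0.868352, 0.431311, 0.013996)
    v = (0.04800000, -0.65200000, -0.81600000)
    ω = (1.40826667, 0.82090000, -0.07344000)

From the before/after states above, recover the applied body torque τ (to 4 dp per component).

Δω = ω₁−ω₀ = (0.10826667, 0.02090000, -0.17344000)
ω₀×(Iω₀) = (-0.0024, 0.0091, -0.0416)
τ = I·(Δω/dt) + ω₀×(Iω₀) = (0.1600, 0.0300, -0.1500)

τ = (0.1600, 0.0300, -0.1500)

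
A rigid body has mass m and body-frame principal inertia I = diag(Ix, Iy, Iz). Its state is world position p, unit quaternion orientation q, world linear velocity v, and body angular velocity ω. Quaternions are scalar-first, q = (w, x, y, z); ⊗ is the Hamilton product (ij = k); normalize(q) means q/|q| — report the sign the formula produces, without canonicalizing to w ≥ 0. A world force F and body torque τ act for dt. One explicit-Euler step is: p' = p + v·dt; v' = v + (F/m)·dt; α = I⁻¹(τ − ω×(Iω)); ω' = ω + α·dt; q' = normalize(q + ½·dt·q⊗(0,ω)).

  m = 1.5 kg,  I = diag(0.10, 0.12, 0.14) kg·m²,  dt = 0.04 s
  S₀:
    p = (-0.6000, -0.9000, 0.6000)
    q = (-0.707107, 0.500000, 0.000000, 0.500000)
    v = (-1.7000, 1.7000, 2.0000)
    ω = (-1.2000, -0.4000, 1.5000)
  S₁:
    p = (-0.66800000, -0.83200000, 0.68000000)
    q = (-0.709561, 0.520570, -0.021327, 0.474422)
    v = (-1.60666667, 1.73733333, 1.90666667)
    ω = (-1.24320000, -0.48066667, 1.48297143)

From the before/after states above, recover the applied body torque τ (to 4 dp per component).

τ = (-0.1200, -0.1700, -0.0500)

ω₁ − ω₀ = (-0.04320000, -0.08066667, -0.01702857)
precession coupling = (-0.0120, 0.0720, 0.0096)
I·α + gyro = (-0.1200, -0.1700, -0.0500)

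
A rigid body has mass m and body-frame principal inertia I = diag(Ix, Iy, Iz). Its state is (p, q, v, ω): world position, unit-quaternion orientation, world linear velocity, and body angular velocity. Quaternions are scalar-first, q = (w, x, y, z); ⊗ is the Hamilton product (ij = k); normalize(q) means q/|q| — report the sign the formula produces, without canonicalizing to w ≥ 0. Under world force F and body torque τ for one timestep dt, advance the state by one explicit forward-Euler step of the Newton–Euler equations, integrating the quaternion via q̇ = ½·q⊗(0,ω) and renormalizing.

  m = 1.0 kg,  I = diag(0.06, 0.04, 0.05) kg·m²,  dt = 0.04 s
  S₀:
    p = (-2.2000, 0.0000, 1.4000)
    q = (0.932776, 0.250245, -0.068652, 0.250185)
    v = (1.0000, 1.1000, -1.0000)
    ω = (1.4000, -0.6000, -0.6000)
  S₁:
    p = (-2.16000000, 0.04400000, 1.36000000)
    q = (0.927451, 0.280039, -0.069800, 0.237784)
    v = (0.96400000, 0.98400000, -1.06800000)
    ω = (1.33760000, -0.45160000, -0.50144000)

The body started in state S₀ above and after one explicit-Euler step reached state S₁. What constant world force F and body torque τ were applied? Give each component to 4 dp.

F = (-0.9000, -2.9000, -1.7000)
τ = (-0.0900, 0.1400, 0.1400)

Δv = v₁−v₀ = (-0.03600000, -0.11600000, -0.06800000)
F = m·Δv/dt = (-0.9000, -2.9000, -1.7000)
rate change Δω = (-0.06240000, 0.14840000, 0.09856000)
τ = I·(Δω/dt) + ω₀×(Iω₀) = (-0.0900, 0.1400, 0.1400)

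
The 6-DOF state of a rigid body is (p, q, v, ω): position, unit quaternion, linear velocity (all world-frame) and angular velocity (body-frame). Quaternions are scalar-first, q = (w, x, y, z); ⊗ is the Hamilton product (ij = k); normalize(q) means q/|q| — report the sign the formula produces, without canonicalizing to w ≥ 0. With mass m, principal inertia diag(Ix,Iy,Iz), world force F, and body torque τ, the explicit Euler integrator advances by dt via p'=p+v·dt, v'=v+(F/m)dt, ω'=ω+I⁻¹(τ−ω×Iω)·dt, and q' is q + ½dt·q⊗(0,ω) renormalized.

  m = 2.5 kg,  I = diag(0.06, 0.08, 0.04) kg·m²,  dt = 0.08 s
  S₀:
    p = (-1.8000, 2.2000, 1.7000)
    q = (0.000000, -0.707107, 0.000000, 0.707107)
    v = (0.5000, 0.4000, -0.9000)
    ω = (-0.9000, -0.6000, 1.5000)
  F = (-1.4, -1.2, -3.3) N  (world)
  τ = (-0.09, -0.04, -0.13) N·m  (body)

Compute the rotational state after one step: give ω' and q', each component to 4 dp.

ω' = (-1.0680, -0.6130, 1.2184)
q' = (-0.0677, -0.6883, 0.0169, 0.7221)

ω×(Iω) gyroscopic = (0.0360, -0.0270, 0.0108)
angular accel α = (-2.1000, -0.1625, -3.5200)
ω + α·dt = (-1.0680, -0.6130, 1.2184)
Hamilton product q⊗(0,ω) = (-1.6970568, 0.4242642, 0.4242642, 0.4242642)
q' = normalize(q + ½dt·q⊗(0,ω)) = (-0.0677, -0.6883, 0.0169, 0.7221)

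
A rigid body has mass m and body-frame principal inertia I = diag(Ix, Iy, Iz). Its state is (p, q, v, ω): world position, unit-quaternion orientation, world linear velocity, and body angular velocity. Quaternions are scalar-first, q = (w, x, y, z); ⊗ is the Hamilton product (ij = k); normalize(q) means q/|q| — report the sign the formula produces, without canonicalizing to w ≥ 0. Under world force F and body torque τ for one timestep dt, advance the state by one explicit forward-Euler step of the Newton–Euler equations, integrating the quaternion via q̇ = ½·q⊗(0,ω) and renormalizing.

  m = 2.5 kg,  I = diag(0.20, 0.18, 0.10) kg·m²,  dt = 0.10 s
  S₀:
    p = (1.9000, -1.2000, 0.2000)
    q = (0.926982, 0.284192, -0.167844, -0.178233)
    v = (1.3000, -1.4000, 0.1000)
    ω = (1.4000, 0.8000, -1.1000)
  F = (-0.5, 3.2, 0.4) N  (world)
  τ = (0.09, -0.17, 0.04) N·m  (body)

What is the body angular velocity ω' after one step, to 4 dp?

ω' = (1.4098, 0.7911, -1.0376)

α = I⁻¹(τ − ω×Iω) = (0.0980, -0.0889, 0.6240)
ω' = ω + α·dt = (1.4098, 0.7911, -1.0376)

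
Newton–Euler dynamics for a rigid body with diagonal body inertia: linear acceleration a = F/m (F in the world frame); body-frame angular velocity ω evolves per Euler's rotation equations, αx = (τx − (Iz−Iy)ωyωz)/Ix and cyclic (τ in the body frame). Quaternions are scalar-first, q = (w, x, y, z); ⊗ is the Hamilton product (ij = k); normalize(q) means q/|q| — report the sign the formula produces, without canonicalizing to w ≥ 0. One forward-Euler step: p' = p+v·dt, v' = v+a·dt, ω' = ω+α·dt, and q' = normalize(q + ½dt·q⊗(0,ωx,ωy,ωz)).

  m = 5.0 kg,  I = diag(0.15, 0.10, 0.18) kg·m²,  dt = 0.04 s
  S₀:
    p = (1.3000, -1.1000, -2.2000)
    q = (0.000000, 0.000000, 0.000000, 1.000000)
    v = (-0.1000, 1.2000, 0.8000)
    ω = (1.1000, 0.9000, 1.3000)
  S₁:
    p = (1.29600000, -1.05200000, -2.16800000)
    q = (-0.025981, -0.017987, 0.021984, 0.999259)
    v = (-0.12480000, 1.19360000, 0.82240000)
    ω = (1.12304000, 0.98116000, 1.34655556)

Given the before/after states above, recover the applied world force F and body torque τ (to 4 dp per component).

rate change Δω = (0.02304000, 0.08116000, 0.04655556)
ω₀×(Iω₀) = (0.0936, -0.0429, -0.0495)
I·α + gyro = (0.1800, 0.1600, 0.1600)
v₁ − v₀ = (-0.02480000, -0.00640000, 0.02240000)
m·(v₁−v₀)/dt = (-3.1000, -0.8000, 2.8000)

F = (-3.1000, -0.8000, 2.8000)
τ = (0.1800, 0.1600, 0.1600)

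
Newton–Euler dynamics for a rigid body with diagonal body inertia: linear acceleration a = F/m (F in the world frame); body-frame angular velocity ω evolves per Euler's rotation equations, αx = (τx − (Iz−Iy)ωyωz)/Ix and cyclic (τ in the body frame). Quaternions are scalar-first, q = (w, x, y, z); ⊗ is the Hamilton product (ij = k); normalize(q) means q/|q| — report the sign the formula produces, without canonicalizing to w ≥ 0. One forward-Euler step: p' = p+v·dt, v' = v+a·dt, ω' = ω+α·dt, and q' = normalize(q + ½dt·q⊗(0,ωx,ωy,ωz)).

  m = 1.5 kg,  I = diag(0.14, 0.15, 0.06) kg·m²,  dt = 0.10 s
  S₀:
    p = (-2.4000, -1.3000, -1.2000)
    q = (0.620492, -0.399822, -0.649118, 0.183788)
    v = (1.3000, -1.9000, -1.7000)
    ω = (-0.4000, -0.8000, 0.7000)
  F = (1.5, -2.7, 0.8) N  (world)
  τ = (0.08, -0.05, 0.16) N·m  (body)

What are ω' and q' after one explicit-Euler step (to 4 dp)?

precession coupling ω×(Iω) = (0.0504, -0.0224, 0.0032)
angular accel α = (0.2114, -0.1840, 2.6133)
ω + α·dt = (-0.3789, -0.8184, 0.9613)
q⊗(0,ω) = (-0.8078748, -0.5555490, -0.2900334, 0.4945548)
updated quaternion q' = (0.5792, -0.4269, -0.6626, 0.2082)

ω' = (-0.3789, -0.8184, 0.9613)
q' = (0.5792, -0.4269, -0.6626, 0.2082)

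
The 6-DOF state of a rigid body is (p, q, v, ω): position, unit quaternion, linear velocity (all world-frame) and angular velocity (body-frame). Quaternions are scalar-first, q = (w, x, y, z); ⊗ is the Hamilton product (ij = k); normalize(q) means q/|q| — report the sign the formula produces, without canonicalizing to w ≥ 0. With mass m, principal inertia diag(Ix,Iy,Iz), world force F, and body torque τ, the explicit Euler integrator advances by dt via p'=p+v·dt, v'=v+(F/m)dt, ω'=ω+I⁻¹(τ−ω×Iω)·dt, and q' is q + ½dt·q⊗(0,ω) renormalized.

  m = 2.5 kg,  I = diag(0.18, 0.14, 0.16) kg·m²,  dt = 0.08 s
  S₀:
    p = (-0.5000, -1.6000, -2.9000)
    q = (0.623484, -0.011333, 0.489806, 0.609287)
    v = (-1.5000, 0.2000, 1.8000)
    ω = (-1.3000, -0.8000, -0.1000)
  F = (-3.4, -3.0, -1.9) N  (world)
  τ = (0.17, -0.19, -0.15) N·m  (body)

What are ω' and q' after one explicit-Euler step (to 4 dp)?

ω' = (-1.2252, -0.9101, -0.1542)
q' = (0.6398, -0.0262, 0.4373, 0.6314)

precession coupling ω×(Iω) = (0.0016, 0.0026, -0.0416)
α = I⁻¹(τ − ω×Iω) = (0.9356, -1.3757, -0.6775)
new body rate ω' = (-1.2252, -0.9101, -0.1542)
2q̇ = q⊗(0,ω) = (0.4380406, -0.3720802, -1.2919936, 0.5834658)
q + ½dt·q⊗(0,ω), renormalized = (0.6398, -0.0262, 0.4373, 0.6314)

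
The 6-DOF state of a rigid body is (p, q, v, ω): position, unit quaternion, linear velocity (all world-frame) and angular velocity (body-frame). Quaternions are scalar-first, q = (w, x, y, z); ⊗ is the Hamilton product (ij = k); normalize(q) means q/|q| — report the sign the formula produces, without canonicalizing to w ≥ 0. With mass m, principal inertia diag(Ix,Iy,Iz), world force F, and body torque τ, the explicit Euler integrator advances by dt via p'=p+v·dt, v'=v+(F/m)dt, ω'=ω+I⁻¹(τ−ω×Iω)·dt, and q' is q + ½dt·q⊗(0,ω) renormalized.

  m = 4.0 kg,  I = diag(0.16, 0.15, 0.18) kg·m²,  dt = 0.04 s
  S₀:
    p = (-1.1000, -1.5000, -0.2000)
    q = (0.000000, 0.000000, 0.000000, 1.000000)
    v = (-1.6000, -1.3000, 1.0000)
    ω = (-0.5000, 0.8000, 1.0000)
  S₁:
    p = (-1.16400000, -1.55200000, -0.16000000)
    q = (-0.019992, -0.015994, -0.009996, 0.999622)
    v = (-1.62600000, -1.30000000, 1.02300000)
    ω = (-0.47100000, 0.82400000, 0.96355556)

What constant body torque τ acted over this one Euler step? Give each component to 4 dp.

ω₁ − ω₀ = (0.02900000, 0.02400000, -0.03644444)
applied torque τ = (0.1400, 0.1000, -0.1600)

τ = (0.1400, 0.1000, -0.1600)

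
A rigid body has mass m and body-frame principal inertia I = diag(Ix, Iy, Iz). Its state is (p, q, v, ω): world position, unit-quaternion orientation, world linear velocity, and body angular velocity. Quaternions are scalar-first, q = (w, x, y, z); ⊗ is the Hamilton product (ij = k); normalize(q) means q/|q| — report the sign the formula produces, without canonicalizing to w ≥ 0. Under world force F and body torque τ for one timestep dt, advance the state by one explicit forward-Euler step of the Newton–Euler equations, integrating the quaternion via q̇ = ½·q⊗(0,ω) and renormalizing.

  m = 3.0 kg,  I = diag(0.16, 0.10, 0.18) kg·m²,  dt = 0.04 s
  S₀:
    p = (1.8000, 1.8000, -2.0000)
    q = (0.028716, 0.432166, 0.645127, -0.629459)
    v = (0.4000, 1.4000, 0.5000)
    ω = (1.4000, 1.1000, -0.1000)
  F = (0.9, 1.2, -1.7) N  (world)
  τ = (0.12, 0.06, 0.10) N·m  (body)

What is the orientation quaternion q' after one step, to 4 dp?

q' = (0.0012, 0.4452, 0.6286, -0.6377)

q⊗(0,ω) = (-1.3776180, 0.6680946, -0.8064384, -0.4306668)
q' = normalize(q + ½dt·q⊗(0,ω)) = (0.0012, 0.4452, 0.6286, -0.6377)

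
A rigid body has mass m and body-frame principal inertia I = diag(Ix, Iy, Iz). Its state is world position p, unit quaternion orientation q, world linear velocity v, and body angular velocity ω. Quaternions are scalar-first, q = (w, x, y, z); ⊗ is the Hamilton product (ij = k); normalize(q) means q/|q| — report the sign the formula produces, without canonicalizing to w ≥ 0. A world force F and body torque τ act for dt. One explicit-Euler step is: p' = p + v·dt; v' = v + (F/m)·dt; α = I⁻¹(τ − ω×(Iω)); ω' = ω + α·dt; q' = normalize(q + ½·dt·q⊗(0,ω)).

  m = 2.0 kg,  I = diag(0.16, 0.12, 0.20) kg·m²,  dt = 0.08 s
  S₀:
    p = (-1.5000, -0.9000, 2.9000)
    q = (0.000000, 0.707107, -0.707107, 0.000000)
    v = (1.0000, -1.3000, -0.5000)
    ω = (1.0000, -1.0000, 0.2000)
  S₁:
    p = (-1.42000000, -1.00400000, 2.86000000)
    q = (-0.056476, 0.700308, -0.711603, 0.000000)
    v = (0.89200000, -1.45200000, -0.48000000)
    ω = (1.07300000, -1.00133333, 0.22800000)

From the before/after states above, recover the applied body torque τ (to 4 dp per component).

Δω = ω₁−ω₀ = (0.07300000, -0.00133333, 0.02800000)
I·α + gyro = (0.1300, -0.0100, 0.1100)

τ = (0.1300, -0.0100, 0.1100)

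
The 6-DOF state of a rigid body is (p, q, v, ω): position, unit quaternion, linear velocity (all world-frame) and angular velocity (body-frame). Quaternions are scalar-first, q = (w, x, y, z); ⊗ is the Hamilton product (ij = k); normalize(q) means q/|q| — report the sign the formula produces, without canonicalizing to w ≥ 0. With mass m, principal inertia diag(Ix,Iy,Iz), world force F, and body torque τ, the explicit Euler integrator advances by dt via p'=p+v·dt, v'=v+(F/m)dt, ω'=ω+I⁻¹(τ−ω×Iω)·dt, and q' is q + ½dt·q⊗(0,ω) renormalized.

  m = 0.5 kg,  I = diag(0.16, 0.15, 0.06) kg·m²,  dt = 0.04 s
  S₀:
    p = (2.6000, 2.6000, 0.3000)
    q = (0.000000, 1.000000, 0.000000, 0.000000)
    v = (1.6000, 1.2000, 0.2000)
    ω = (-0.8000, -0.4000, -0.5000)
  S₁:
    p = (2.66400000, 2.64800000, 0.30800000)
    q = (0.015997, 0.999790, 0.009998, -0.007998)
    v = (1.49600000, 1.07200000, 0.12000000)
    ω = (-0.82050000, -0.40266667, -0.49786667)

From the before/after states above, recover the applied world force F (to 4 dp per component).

velocity change Δv = (-0.10400000, -0.12800000, -0.08000000)
m·(v₁−v₀)/dt = (-1.3000, -1.6000, -1.0000)

F = (-1.3000, -1.6000, -1.0000)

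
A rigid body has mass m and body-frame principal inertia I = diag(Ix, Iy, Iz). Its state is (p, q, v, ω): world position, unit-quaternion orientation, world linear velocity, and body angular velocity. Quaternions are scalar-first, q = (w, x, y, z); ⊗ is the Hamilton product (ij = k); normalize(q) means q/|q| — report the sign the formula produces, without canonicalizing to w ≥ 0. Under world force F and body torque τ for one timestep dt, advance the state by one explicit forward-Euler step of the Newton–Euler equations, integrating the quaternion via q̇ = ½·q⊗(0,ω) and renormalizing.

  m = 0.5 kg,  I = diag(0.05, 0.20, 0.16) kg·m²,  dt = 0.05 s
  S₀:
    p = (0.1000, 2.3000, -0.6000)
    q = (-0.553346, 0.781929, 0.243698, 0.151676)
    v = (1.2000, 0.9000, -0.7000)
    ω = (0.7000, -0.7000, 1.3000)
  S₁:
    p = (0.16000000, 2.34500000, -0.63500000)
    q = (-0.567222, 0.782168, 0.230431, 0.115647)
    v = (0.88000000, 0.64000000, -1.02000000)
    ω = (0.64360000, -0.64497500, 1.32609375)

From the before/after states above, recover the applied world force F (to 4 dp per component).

F = (-3.2000, -2.6000, -3.2000)

velocity change Δv = (-0.32000000, -0.26000000, -0.32000000)
applied force F = (-3.2000, -2.6000, -3.2000)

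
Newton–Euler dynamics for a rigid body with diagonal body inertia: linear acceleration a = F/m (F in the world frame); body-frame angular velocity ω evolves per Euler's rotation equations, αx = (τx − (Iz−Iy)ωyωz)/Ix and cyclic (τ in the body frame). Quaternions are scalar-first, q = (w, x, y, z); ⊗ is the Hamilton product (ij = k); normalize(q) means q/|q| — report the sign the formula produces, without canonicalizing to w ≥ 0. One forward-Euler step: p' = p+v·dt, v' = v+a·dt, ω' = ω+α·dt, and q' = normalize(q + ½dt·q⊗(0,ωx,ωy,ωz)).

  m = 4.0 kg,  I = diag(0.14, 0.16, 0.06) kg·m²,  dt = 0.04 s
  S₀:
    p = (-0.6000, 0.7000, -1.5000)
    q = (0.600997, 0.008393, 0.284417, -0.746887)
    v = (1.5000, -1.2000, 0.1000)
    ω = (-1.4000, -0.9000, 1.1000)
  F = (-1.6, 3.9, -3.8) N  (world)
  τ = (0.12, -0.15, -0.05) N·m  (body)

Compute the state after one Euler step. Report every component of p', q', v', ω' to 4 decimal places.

p' = p + v·dt = (-0.5400, 0.6520, -1.4960)
v' = v + a·dt = (1.4840, -1.1610, 0.0620)
(τ − ω×Iω)/I = (0.1500, -0.1675, -1.2533)
ω + α·dt = (-1.3940, -0.9067, 1.0499)
Hamilton product q⊗(0,ω) = (1.0893012, -1.2007354, 0.4955122, 1.0517268)
q + ½dt·q⊗(0,ω), renormalized = (0.6223, -0.0156, 0.2941, -0.7253)

p' = (-0.5400, 0.6520, -1.4960)
q' = (0.6223, -0.0156, 0.2941, -0.7253)
v' = (1.4840, -1.1610, 0.0620)
ω' = (-1.3940, -0.9067, 1.0499)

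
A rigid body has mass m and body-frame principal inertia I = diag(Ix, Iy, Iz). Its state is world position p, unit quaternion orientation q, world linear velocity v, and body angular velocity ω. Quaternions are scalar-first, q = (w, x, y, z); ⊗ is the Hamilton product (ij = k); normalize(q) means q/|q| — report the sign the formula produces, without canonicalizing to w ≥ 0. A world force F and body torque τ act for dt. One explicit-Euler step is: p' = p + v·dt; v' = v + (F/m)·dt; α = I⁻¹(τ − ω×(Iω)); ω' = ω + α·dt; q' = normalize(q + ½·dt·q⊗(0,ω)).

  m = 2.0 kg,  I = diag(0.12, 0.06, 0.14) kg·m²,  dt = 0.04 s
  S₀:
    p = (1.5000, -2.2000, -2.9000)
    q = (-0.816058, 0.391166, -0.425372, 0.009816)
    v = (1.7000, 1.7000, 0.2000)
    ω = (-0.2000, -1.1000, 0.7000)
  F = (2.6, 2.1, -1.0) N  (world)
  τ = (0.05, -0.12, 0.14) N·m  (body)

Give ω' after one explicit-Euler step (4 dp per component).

precession coupling ω×(Iω) = (-0.0616, 0.0028, -0.0132)
(τ − ω×Iω)/I = (0.9300, -2.0467, 1.0943)
new body rate ω' = (-0.1628, -1.1819, 0.7438)

ω' = (-0.1628, -1.1819, 0.7438)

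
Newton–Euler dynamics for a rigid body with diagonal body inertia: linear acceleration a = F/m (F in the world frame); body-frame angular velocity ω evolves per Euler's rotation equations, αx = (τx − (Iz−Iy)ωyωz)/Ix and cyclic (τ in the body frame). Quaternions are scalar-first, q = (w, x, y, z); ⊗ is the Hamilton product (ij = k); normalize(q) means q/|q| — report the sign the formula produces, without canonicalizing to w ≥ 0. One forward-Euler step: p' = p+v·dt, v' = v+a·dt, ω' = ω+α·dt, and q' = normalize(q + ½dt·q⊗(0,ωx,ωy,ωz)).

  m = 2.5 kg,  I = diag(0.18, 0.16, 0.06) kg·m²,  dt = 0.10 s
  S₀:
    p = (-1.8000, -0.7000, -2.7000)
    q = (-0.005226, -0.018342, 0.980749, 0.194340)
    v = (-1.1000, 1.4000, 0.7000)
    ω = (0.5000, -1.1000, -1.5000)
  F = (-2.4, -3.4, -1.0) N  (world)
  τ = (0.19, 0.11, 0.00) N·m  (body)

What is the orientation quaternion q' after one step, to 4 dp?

Hamilton product q⊗(0,ω) = (1.3795049, -1.2599625, 0.0754056, -0.4623593)
q' = normalize(q + ½dt·q⊗(0,ω)) = (0.0635, -0.0810, 0.9800, 0.1704)

q' = (0.0635, -0.0810, 0.9800, 0.1704)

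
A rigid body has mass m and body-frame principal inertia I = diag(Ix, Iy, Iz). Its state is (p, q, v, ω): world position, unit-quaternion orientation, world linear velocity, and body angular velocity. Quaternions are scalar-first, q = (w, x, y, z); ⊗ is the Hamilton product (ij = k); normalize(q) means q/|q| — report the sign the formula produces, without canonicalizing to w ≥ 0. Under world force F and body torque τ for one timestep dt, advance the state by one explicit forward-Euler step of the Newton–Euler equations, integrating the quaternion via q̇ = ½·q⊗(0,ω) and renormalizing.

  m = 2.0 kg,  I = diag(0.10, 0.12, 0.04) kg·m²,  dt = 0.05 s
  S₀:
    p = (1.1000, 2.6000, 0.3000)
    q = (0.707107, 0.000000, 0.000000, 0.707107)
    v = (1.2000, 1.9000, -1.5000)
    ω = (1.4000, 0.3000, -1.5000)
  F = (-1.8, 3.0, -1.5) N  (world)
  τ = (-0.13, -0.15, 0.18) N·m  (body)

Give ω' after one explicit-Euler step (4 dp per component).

ω' = (1.3170, 0.2900, -1.2855)

gyro term ω×Iω = (0.0360, -0.1260, 0.0084)
(τ − ω×Iω)/I = (-1.6600, -0.2000, 4.2900)
ω + α·dt = (1.3170, 0.2900, -1.2855)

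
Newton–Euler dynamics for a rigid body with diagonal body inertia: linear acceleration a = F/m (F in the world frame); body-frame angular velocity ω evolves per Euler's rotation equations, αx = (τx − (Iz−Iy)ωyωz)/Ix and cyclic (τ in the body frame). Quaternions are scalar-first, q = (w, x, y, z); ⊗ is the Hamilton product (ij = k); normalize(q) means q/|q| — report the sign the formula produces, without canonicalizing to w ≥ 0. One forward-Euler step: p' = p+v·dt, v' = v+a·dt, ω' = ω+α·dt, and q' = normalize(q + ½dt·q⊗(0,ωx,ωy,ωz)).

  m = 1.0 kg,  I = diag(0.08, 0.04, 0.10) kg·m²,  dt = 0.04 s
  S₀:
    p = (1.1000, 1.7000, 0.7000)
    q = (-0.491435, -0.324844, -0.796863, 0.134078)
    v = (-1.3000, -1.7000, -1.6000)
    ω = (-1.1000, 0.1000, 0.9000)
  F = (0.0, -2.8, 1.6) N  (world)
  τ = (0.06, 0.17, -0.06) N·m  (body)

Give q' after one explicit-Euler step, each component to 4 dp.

q' = (-0.4992, -0.3285, -0.7946, 0.1070)

2q̇ = q⊗(0,ω) = (-0.3983123, -0.1900060, 0.0957303, -1.3513252)
updated quaternion q' = (-0.4992, -0.3285, -0.7946, 0.1070)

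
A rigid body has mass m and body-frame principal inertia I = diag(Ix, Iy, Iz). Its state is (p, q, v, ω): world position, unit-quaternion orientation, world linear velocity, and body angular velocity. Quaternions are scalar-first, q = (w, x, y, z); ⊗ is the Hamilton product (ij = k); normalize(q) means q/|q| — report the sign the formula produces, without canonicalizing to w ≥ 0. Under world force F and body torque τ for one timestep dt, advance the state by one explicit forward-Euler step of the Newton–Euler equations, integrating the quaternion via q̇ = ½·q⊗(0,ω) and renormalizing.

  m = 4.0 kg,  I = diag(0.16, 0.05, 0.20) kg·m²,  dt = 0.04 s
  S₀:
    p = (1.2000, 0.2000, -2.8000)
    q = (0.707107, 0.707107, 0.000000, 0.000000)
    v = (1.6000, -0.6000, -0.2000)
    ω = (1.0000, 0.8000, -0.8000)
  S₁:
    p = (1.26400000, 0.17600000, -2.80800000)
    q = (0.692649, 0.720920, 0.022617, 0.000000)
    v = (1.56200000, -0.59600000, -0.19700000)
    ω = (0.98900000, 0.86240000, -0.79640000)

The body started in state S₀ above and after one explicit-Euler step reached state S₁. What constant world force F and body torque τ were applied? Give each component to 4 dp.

F = (-3.8000, 0.4000, 0.3000)
τ = (-0.1400, 0.1100, -0.0700)

Δω = ω₁−ω₀ = (-0.01100000, 0.06240000, 0.00360000)
I·α + gyro = (-0.1400, 0.1100, -0.0700)
v₁ − v₀ = (-0.03800000, 0.00400000, 0.00300000)
applied force F = (-3.8000, 0.4000, 0.3000)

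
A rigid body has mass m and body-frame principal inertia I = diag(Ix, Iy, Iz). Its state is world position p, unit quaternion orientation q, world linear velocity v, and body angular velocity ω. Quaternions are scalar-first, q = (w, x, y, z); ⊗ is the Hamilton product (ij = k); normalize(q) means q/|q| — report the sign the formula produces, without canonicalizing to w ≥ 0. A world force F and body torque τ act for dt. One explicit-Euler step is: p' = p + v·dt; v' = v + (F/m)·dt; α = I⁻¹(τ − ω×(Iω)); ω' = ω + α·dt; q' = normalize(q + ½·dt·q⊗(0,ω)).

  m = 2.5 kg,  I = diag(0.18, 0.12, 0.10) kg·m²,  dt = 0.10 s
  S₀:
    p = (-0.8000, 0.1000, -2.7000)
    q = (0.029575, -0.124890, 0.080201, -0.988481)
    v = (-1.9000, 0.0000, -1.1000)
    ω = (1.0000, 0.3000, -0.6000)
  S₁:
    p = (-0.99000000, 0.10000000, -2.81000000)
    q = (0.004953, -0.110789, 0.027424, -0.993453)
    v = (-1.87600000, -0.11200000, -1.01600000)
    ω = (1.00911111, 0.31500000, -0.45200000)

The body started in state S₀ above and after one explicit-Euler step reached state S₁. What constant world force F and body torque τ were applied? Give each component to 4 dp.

F = (0.6000, -2.8000, 2.1000)
τ = (0.0200, -0.0300, 0.1300)

rate change Δω = (0.00911111, 0.01500000, 0.14800000)
ω₀×(Iω₀) = (0.0036, -0.0480, -0.0180)
τ = I·(Δω/dt) + ω₀×(Iω₀) = (0.0200, -0.0300, 0.1300)
v₁ − v₀ = (0.02400000, -0.11200000, 0.08400000)
applied force F = (0.6000, -2.8000, 2.1000)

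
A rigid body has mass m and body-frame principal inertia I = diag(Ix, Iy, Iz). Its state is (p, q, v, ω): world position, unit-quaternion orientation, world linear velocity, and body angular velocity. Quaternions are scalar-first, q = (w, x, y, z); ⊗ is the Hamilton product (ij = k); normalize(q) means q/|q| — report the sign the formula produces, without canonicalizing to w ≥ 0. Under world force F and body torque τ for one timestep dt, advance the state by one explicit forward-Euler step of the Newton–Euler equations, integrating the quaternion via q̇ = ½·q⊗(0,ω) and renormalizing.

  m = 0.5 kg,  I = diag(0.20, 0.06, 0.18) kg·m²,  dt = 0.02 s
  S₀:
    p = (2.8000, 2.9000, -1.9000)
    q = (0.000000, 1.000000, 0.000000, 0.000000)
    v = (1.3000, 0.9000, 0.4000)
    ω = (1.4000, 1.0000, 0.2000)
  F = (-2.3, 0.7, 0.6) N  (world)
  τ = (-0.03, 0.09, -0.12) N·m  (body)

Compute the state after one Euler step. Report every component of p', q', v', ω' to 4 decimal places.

p' = (2.8260, 2.9180, -1.8920)
q' = (-0.0140, 0.9999, -0.0020, 0.0100)
v' = (1.2080, 0.9280, 0.4240)
ω' = (1.3946, 1.0281, 0.2084)

ω×(Iω) gyroscopic = (0.0240, 0.0056, -0.1960)
α = I⁻¹(τ − ω×Iω) = (-0.2700, 1.4067, 0.4222)
new body rate ω' = (1.3946, 1.0281, 0.2084)
q⊗(0,ω) = (-1.4000000, 0.0000000, -0.2000000, 1.0000000)
q' = normalize(q + ½dt·q⊗(0,ω)) = (-0.0140, 0.9999, -0.0020, 0.0100)
a = (-4.6000, 1.4000, 1.2000)
p' = p + v·dt = (2.8260, 2.9180, -1.8920)
v' = v + a·dt = (1.2080, 0.9280, 0.4240)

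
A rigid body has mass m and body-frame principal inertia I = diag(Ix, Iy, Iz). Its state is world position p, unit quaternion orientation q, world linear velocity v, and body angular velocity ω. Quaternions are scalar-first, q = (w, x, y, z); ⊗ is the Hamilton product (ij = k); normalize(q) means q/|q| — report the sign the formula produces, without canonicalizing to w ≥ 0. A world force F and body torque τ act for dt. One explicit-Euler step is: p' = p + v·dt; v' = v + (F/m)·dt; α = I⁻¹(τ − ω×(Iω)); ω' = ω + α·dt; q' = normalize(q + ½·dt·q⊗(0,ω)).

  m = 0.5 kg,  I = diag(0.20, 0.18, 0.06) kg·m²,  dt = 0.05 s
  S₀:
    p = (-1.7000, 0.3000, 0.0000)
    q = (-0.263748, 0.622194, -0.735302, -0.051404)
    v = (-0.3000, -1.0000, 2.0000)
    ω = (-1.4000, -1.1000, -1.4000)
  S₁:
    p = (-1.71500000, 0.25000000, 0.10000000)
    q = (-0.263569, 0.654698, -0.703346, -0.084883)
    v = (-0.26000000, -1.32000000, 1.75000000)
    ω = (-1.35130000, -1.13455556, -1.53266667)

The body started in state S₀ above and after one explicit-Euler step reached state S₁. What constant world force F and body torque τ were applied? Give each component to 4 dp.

velocity change Δv = (0.04000000, -0.32000000, -0.25000000)
F = m·Δv/dt = (0.4000, -3.2000, -2.5000)
ω₁ − ω₀ = (0.04870000, -0.03455556, -0.13266667)
precession coupling = (-0.1848, 0.2744, -0.0308)
I·α + gyro = (0.0100, 0.1500, -0.1900)

F = (0.4000, -3.2000, -2.5000)
τ = (0.0100, 0.1500, -0.1900)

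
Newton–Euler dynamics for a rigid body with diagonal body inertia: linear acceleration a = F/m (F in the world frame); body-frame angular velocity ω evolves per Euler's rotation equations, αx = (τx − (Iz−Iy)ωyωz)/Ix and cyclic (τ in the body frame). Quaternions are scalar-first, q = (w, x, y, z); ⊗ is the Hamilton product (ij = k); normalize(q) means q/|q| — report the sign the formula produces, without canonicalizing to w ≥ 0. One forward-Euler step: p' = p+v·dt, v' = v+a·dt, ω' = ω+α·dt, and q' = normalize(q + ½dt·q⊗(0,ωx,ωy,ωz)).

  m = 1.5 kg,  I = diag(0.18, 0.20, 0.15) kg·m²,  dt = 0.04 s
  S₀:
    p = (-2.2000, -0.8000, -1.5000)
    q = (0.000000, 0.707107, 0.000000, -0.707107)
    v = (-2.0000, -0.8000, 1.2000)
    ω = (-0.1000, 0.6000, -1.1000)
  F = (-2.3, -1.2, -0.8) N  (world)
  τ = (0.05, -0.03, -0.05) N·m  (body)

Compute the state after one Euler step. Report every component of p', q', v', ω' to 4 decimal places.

p' = (-2.2800, -0.8320, -1.4520)
q' = (-0.0141, 0.7154, 0.0170, -0.6984)
v' = (-2.0613, -0.8320, 1.1787)
ω' = (-0.0962, 0.5933, -1.1130)

angular accel α = (0.0944, -0.1665, -0.3253)
new body rate ω' = (-0.0962, 0.5933, -1.1130)
Hamilton product q⊗(0,ω) = (-0.7071070, 0.4242642, 0.8485284, 0.4242642)
q' = normalize(q + ½dt·q⊗(0,ω)) = (-0.0141, 0.7154, 0.0170, -0.6984)
a = F/m = (-1.5333, -0.8000, -0.5333)
p + v·dt = (-2.2800, -0.8320, -1.4520)
v' = v + a·dt = (-2.0613, -0.8320, 1.1787)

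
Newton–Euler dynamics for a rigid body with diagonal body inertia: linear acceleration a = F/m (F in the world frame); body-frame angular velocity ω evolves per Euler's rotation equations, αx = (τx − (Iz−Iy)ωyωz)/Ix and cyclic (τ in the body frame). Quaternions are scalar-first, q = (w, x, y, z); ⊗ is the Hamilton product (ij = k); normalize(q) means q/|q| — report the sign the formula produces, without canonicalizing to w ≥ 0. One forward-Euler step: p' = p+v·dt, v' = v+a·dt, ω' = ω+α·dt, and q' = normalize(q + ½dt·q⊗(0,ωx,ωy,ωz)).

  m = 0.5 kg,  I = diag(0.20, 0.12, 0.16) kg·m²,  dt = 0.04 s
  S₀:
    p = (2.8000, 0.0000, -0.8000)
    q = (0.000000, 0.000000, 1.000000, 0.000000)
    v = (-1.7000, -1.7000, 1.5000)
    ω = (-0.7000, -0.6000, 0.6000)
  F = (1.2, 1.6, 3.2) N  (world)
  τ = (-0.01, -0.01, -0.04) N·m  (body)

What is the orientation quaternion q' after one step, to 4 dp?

q' = (0.0120, 0.0120, 0.9998, 0.0140)

Hamilton product q⊗(0,ω) = (0.6000000, 0.6000000, 0.0000000, 0.7000000)
updated quaternion q' = (0.0120, 0.0120, 0.9998, 0.0140)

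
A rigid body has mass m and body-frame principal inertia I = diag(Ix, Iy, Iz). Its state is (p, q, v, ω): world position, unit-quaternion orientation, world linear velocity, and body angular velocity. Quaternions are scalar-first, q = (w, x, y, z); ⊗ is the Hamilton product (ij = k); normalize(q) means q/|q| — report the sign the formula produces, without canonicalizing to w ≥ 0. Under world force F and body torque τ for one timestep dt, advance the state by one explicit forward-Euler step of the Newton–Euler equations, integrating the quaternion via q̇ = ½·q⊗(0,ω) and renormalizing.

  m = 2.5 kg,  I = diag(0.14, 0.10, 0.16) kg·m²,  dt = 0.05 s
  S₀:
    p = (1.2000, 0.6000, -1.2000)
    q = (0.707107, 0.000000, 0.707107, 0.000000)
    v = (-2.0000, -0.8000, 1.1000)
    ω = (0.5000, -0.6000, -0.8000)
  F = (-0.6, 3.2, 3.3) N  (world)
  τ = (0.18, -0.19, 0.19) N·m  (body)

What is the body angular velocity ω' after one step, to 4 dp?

ω' = (0.5540, -0.6990, -0.7444)

α = I⁻¹(τ − ω×Iω) = (1.0800, -1.9800, 1.1125)
new body rate ω' = (0.5540, -0.6990, -0.7444)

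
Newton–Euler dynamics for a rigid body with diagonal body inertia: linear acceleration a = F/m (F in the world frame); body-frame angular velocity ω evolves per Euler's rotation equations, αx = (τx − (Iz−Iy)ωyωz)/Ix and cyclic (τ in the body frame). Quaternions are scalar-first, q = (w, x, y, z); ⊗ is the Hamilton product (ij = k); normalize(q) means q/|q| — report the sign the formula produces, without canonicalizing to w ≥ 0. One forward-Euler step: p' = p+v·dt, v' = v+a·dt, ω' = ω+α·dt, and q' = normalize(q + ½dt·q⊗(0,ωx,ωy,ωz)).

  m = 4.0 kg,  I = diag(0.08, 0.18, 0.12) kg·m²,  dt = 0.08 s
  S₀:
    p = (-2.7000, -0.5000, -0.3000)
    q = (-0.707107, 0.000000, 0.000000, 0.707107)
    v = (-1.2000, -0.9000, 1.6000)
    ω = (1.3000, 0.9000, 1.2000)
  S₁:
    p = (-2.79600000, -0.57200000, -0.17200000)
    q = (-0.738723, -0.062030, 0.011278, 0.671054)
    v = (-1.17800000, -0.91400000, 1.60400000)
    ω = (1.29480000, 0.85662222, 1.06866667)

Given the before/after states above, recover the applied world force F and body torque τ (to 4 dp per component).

F = (1.1000, -0.7000, 0.2000)
τ = (-0.0700, -0.1600, -0.0800)

Δω = ω₁−ω₀ = (-0.00520000, -0.04337778, -0.13133333)
I·α + gyro = (-0.0700, -0.1600, -0.0800)
v₁ − v₀ = (0.02200000, -0.01400000, 0.00400000)
m·(v₁−v₀)/dt = (1.1000, -0.7000, 0.2000)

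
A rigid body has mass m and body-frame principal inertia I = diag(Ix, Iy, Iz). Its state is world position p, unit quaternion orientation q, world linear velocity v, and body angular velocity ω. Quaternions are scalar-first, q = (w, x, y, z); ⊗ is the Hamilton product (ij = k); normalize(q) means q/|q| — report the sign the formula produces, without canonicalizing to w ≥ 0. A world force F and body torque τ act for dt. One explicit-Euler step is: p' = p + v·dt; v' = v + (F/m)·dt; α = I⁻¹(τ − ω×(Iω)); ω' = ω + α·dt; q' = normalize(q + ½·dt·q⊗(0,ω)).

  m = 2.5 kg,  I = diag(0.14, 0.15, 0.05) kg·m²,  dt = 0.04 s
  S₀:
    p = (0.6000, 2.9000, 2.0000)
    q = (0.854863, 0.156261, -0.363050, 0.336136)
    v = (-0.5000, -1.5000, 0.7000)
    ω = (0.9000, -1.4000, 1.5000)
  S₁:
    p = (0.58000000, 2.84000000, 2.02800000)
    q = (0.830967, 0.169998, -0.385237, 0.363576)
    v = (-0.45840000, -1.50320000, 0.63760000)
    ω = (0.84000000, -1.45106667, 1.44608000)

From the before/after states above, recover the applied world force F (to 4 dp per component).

velocity change Δv = (0.04160000, -0.00320000, -0.06240000)
m·(v₁−v₀)/dt = (2.6000, -0.2000, -3.9000)

F = (2.6000, -0.2000, -3.9000)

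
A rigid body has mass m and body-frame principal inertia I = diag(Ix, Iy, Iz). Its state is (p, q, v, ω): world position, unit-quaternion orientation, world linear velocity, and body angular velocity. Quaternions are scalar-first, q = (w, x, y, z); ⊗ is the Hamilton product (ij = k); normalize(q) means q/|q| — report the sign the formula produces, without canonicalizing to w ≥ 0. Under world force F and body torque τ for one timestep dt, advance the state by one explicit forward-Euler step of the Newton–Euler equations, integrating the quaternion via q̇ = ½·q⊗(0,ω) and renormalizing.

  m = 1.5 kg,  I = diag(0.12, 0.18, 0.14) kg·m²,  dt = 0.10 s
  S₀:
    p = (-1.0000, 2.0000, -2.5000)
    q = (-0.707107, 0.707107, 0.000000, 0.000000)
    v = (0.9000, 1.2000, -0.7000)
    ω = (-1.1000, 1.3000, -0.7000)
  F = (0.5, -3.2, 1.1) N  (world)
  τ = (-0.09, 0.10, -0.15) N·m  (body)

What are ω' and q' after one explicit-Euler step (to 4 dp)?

ω×(Iω) gyroscopic = (0.0364, -0.0154, -0.0858)
α = I⁻¹(τ − ω×Iω) = (-1.0533, 0.6411, -0.4586)
new body rate ω' = (-1.2053, 1.3641, -0.7459)
Hamilton product q⊗(0,ω) = (0.7778177, 0.7778177, -0.4242642, 1.4142140)
updated quaternion q' = (-0.6654, 0.7429, -0.0211, 0.0704)

ω' = (-1.2053, 1.3641, -0.7459)
q' = (-0.6654, 0.7429, -0.0211, 0.0704)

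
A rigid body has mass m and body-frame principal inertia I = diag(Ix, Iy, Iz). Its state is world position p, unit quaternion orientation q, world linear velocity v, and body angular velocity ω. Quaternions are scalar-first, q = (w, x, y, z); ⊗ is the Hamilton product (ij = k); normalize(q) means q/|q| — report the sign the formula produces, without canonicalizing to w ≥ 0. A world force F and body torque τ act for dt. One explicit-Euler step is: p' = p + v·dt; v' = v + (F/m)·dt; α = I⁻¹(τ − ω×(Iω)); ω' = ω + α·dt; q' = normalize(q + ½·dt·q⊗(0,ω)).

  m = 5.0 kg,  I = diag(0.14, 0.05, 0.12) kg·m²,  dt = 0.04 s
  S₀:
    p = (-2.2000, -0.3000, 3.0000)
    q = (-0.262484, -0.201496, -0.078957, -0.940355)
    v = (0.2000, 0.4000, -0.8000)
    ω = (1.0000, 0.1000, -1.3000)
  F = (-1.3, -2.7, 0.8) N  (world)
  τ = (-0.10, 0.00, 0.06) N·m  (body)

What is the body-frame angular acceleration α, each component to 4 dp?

α = (-0.6493, 0.5200, 0.5750)

ω×(Iω) gyroscopic = (-0.0091, -0.0260, -0.0090)
angular accel α = (-0.6493, 0.5200, 0.5750)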